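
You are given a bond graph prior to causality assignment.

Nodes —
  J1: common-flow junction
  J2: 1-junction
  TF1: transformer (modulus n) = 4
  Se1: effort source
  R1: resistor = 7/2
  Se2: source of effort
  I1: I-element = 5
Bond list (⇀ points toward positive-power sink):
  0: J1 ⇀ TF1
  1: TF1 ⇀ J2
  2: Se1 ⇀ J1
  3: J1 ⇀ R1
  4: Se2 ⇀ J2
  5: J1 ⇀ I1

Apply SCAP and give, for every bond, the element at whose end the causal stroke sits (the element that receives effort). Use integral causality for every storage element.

#0 →J1
#1 →TF1
#2 →J1
#3 →J1
#4 →J2
#5 →I1

#2 →J1  (source Se1 imposes e)
#4 →J2  (Se2: effort source, stroke at far end)
#1 →TF1  (J2 needs exactly one f-in)
#0 →J1  (TF1: transformer flips bond 1)
#5 →I1  (I1 outputs flow p/I1)
#3 →J1  (J1: bond 5 brought flow, rest push out)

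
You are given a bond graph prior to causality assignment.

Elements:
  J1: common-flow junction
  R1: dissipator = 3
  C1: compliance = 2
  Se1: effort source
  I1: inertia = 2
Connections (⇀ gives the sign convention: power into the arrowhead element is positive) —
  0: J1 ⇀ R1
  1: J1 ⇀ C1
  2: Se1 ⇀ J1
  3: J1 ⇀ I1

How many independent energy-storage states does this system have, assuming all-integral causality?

2  (C1, I1 all integral)

bond 2 stroke at J1  (Se1: effort source, stroke at far end)
bond 1 stroke at J1  (C1 integral (e out))
bond 3 stroke at I1  (I1 outputs flow p/I1)
bond 0 stroke at J1  (J1: bond 3 brought flow, rest push out)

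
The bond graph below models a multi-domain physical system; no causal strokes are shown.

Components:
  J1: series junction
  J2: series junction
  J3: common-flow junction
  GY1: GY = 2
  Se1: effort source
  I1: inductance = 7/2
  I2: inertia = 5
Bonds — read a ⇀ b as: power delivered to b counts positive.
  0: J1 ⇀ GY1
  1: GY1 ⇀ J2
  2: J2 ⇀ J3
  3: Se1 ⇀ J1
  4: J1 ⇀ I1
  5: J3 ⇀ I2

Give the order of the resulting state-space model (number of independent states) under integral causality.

b3 |J1  (source Se1 imposes e)
b4 |I1  (I1: I, integral causality)
b0 |J1  (J1: bond 4 brought flow, rest push out)
b1 |J2  (GY1 both-in/both-out from 0)
b2 |J3  (only one flow-in slot at J2)
b5 |I2  (closing 1-jn rule on J3)

2  (I1, I2 all integral)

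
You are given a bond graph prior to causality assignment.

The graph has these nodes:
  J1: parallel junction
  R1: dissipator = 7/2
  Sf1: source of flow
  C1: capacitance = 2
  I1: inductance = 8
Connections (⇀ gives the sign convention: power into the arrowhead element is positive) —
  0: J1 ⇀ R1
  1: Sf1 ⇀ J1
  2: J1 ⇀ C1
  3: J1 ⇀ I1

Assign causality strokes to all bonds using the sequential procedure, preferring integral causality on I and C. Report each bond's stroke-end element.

bond 0 |R1
bond 1 |Sf1
bond 2 |J1
bond 3 |I1

#1 stroke→Sf1  (source Sf1 imposes f)
#2 stroke→J1  (C1 integral (e out))
#0 stroke→R1  (0-jn J1 has e-setter on 2)
#3 stroke→I1  (J1 effort already set via bond 2)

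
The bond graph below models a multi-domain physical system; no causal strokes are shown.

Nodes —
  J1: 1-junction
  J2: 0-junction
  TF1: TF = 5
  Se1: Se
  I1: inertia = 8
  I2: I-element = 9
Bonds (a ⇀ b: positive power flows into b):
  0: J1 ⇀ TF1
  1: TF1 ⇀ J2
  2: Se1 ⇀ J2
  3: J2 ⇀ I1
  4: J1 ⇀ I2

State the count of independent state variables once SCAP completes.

#2 |J2  (Se1 fixes effort; stroke away)
#1 |TF1  (J2 effort already set via bond 2)
#3 |I1  (J2 effort already set via bond 2)
#0 |J1  (through TF1, causality passes straight; one stroke at TF1)
#4 |I2  (J1 needs exactly one f-in)

2  (I1, I2 all integral)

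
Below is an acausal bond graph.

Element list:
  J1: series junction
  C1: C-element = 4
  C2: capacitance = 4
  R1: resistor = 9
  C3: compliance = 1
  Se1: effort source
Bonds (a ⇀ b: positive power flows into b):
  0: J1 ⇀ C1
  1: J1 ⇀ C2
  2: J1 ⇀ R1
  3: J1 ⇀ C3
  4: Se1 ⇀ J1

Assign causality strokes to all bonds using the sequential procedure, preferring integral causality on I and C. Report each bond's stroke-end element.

#4 |J1  (Se1 fixes effort; stroke away)
#0 |J1  (C1 outputs effort q/C1)
#1 |J1  (C2 outputs effort q/C2)
#3 |J1  (C3: C, integral causality)
#2 |R1  (J1 needs exactly one f-in)

bond 0 stroke→J1
bond 1 stroke→J1
bond 2 stroke→R1
bond 3 stroke→J1
bond 4 stroke→J1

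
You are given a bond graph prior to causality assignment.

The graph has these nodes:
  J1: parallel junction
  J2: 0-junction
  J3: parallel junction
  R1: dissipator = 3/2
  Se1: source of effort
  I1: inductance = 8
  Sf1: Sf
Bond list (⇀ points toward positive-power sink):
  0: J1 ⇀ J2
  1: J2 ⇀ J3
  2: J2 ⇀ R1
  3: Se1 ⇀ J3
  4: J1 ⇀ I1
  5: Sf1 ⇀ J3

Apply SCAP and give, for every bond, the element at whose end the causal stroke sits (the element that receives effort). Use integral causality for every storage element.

#0 →J1
#1 →J2
#2 →R1
#3 →J3
#4 →I1
#5 →Sf1

b3 stroke→J3  (Se1 fixes effort; stroke away)
b5 stroke→Sf1  (Sf1: flow source, stroke at near end)
b1 stroke→J2  (common-e at J3 fixed by 3)
b0 stroke→J1  (J2: bond 1 brought effort, rest push out)
b2 stroke→R1  (J2: bond 1 brought effort, rest push out)
b4 stroke→I1  (J1 effort already set via bond 0)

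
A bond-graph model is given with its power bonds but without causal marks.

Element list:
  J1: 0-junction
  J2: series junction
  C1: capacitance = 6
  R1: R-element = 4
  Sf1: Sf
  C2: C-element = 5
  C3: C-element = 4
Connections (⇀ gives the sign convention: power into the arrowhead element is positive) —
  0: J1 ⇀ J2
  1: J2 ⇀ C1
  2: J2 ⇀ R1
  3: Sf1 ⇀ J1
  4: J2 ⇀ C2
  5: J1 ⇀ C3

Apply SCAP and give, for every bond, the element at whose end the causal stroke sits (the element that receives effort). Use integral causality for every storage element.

#0 stroke→J2
#1 stroke→J2
#2 stroke→R1
#3 stroke→Sf1
#4 stroke→J2
#5 stroke→J1

bond 3 |Sf1  (Sf1 (Sf) sets flow on bond)
bond 1 |J2  (C1 integral (e out))
bond 4 |J2  (C2 outputs effort q/C2)
bond 5 |J1  (prefer integral on C3)
bond 0 |J2  (J1 effort already set via bond 5)
bond 2 |R1  (closing 1-jn rule on J2)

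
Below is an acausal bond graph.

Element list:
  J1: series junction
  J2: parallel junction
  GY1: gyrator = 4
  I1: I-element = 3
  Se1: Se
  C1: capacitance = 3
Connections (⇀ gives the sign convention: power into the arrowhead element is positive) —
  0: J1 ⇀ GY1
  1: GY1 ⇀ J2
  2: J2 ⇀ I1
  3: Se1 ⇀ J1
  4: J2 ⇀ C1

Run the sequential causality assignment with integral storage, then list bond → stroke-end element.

b3 →J1  (Se1 (Se) sets effort on bond)
b0 →GY1  (only one flow-in slot at J1)
b1 →GY1  (GY1 both-in/both-out from 0)
b2 →I1  (I1 outputs flow p/I1)
b4 →J2  (closing 0-jn rule on J2)

bond 0 |GY1
bond 1 |GY1
bond 2 |I1
bond 3 |J1
bond 4 |J2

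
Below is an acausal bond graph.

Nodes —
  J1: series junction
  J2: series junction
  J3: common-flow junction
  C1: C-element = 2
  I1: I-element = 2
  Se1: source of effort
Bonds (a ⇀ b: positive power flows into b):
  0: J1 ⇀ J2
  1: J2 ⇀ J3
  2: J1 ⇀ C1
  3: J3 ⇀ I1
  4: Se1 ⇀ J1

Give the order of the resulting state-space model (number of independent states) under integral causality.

2  (C1, I1 all integral)

bond 4 |J1  (Se1 fixes effort; stroke away)
bond 2 |J1  (C1: C, integral causality)
bond 0 |J2  (only one flow-in slot at J1)
bond 1 |J3  (only one flow-in slot at J2)
bond 3 |I1  (closing 1-jn rule on J3)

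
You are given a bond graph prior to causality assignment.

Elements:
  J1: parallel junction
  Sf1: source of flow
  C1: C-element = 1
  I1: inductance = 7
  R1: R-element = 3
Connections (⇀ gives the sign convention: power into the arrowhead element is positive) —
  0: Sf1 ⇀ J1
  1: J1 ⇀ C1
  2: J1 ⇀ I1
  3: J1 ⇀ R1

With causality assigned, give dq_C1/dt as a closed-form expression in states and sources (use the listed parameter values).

bond 0 stroke→Sf1  (Sf1: flow source, stroke at near end)
bond 1 stroke→J1  (C1: C, integral causality)
bond 2 stroke→I1  (0-jn J1 has e-setter on 1)
bond 3 stroke→R1  (common-e at J1 fixed by 1)

dq_C1/dt = F_Sf1 - p_I1/7 - q_C1/3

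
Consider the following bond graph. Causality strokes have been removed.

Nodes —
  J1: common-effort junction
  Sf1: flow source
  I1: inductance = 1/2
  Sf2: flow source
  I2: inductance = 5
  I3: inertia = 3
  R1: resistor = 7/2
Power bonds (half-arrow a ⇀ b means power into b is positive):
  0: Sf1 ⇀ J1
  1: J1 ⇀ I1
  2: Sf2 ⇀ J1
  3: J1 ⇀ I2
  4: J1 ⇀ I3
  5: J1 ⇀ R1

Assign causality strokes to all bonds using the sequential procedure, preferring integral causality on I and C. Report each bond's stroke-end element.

b0 |Sf1  (Sf1 (Sf) sets flow on bond)
b2 |Sf2  (Sf2: flow source, stroke at near end)
b1 |I1  (I1 outputs flow p/I1)
b3 |I2  (I2 integral (f out))
b4 |I3  (I3 outputs flow p/I3)
b5 |J1  (only one effort-in slot at J1)

β0 stroke at Sf1
β1 stroke at I1
β2 stroke at Sf2
β3 stroke at I2
β4 stroke at I3
β5 stroke at J1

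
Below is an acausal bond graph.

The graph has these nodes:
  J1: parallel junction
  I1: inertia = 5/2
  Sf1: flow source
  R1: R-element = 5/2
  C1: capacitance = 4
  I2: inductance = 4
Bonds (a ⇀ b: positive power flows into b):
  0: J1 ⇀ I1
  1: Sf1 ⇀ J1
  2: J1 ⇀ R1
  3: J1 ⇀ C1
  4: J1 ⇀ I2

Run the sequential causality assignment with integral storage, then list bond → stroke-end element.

β0 →I1
β1 →Sf1
β2 →R1
β3 →J1
β4 →I2

bond 1 →Sf1  (source Sf1 imposes f)
bond 0 →I1  (I1 integral (f out))
bond 3 →J1  (C1: C, integral causality)
bond 2 →R1  (0-jn J1 has e-setter on 3)
bond 4 →I2  (common-e at J1 fixed by 3)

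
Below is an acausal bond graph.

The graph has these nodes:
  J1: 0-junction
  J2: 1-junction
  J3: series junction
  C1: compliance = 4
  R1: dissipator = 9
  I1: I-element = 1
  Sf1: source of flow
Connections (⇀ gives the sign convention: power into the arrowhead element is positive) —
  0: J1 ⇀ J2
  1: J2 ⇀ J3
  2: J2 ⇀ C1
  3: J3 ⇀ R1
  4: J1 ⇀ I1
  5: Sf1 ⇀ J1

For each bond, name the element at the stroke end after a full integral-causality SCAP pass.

β5 stroke at Sf1  (source Sf1 imposes f)
β2 stroke at J2  (C1 outputs effort q/C1)
β4 stroke at I1  (prefer integral on I1)
β0 stroke at J1  (closing 0-jn rule on J1)
β1 stroke at J2  (J2: bond 0 brought flow, rest push out)
β3 stroke at J3  (J3: bond 1 brought flow, rest push out)

b0 stroke at J1
b1 stroke at J2
b2 stroke at J2
b3 stroke at J3
b4 stroke at I1
b5 stroke at Sf1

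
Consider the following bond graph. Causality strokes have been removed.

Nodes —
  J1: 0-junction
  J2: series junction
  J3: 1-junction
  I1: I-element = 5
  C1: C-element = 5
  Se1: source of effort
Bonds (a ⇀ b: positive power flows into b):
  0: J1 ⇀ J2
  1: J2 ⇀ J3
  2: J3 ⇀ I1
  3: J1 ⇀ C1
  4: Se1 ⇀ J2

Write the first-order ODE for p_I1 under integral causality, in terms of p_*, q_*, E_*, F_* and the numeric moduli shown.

dp_I1/dt = E_Se1 + q_C1/5

b4 stroke→J2  (Se1 (Se) sets effort on bond)
b2 stroke→I1  (I1: I, integral causality)
b1 stroke→J3  (common-f at J3 fixed by 2)
b0 stroke→J2  (1-jn J2 has f-setter on 1)
b3 stroke→J1  (J1 needs exactly one e-in)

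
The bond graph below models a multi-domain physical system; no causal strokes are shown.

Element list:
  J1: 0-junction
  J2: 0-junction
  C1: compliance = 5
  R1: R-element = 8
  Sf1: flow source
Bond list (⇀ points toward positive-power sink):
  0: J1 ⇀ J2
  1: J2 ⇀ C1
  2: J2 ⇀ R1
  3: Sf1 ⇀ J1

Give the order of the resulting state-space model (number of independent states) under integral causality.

bond 3 stroke at Sf1  (Sf1: flow source, stroke at near end)
bond 0 stroke at J1  (J1: last free bond brings effort in)
bond 1 stroke at J2  (prefer integral on C1)
bond 2 stroke at R1  (common-e at J2 fixed by 1)

1  (C1 all integral)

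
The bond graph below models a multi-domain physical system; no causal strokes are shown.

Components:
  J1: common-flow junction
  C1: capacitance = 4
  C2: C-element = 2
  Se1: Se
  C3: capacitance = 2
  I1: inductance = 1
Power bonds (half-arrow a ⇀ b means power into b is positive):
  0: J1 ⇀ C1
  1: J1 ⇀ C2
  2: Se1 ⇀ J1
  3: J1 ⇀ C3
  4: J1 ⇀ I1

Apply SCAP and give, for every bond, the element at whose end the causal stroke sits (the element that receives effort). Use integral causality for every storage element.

#2 |J1  (source Se1 imposes e)
#0 |J1  (C1: C, integral causality)
#1 |J1  (prefer integral on C2)
#3 |J1  (C3: C, integral causality)
#4 |I1  (only one flow-in slot at J1)

bond 0 stroke at J1
bond 1 stroke at J1
bond 2 stroke at J1
bond 3 stroke at J1
bond 4 stroke at I1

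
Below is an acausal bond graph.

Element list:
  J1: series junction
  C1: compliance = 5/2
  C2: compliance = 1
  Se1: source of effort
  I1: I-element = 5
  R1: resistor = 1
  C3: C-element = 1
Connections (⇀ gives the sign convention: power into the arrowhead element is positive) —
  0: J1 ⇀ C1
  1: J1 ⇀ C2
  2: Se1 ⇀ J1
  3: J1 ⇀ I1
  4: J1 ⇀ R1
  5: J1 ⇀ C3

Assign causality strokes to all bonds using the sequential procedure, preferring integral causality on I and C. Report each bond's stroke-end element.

#0 stroke at J1
#1 stroke at J1
#2 stroke at J1
#3 stroke at I1
#4 stroke at J1
#5 stroke at J1

β2 stroke→J1  (Se1 fixes effort; stroke away)
β0 stroke→J1  (prefer integral on C1)
β1 stroke→J1  (C2 integral (e out))
β3 stroke→I1  (I1: I, integral causality)
β4 stroke→J1  (common-f at J1 fixed by 3)
β5 stroke→J1  (J1: bond 3 brought flow, rest push out)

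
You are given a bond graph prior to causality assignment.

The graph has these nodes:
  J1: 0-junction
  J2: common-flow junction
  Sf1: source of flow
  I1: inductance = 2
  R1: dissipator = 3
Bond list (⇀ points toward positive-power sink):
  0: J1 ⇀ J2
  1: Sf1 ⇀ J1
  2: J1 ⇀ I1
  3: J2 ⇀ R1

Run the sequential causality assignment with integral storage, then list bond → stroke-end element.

β1 stroke→Sf1  (Sf1 fixes flow; stroke at Sf1)
β2 stroke→I1  (prefer integral on I1)
β0 stroke→J1  (only one effort-in slot at J1)
β3 stroke→J2  (J2: bond 0 brought flow, rest push out)

b0 →J1
b1 →Sf1
b2 →I1
b3 →J2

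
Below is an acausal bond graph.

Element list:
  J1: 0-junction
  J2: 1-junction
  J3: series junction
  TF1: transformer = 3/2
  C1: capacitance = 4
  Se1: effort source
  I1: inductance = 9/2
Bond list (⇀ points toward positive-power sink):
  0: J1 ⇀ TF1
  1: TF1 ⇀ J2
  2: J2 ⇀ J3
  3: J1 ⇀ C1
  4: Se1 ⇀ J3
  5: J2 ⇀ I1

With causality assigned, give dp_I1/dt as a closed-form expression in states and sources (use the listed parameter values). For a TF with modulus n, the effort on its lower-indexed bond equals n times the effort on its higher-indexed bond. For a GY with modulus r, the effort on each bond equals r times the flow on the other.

dp_I1/dt = E_Se1 + q_C1/6

β4 |J3  (Se1 fixes effort; stroke away)
β2 |J2  (only one flow-in slot at J3)
β3 |J1  (prefer integral on C1)
β0 |TF1  (common-e at J1 fixed by 3)
β1 |J2  (TF1 one-in-one-out from 0)
β5 |I1  (J2 needs exactly one f-in)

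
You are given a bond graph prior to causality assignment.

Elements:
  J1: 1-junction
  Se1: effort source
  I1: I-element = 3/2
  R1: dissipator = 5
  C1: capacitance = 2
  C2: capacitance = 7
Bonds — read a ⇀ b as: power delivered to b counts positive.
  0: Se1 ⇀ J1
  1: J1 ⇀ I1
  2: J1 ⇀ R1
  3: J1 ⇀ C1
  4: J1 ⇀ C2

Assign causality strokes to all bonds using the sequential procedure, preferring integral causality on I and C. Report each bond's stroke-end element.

β0 |J1
β1 |I1
β2 |J1
β3 |J1
β4 |J1

β0 |J1  (Se1 (Se) sets effort on bond)
β1 |I1  (I1 outputs flow p/I1)
β2 |J1  (J1: bond 1 brought flow, rest push out)
β3 |J1  (1-jn J1 has f-setter on 1)
β4 |J1  (common-f at J1 fixed by 1)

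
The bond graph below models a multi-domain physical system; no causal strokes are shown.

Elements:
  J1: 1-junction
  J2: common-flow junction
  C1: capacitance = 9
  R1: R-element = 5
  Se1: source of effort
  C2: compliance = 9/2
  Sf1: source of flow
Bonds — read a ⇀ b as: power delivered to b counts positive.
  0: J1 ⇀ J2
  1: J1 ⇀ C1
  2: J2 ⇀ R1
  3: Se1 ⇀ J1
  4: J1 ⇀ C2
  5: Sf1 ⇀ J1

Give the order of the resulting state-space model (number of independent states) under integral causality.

2  (C1, C2 all integral)

#3 |J1  (Se1 (Se) sets effort on bond)
#5 |Sf1  (Sf1: flow source, stroke at near end)
#0 |J1  (common-f at J1 fixed by 5)
#1 |J1  (J1: bond 5 brought flow, rest push out)
#4 |J1  (common-f at J1 fixed by 5)
#2 |J2  (common-f at J2 fixed by 0)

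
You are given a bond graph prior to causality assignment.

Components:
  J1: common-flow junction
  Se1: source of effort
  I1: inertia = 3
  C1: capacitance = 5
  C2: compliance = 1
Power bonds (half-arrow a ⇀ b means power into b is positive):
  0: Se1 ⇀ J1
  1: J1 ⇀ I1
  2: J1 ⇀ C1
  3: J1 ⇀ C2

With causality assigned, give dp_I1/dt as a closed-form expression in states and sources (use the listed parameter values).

dp_I1/dt = E_Se1 - q_C1/5 - q_C2

#0 stroke→J1  (Se1 (Se) sets effort on bond)
#1 stroke→I1  (I1 outputs flow p/I1)
#2 stroke→J1  (common-f at J1 fixed by 1)
#3 stroke→J1  (1-jn J1 has f-setter on 1)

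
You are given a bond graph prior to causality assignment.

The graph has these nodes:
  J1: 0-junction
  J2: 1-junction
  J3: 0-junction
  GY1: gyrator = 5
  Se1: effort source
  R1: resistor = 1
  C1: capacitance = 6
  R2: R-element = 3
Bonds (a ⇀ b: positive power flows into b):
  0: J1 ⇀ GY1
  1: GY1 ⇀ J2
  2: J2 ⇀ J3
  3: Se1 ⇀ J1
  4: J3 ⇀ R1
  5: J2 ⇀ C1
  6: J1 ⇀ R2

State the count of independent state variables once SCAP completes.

b3 stroke→J1  (Se1 (Se) sets effort on bond)
b0 stroke→GY1  (0-jn J1 has e-setter on 3)
b6 stroke→R2  (0-jn J1 has e-setter on 3)
b1 stroke→GY1  (GY1: gyrator matches bond 0)
b2 stroke→J2  (common-f at J2 fixed by 1)
b5 stroke→J2  (J2: bond 1 brought flow, rest push out)
b4 stroke→J3  (J3: last free bond brings effort in)

1  (C1 all integral)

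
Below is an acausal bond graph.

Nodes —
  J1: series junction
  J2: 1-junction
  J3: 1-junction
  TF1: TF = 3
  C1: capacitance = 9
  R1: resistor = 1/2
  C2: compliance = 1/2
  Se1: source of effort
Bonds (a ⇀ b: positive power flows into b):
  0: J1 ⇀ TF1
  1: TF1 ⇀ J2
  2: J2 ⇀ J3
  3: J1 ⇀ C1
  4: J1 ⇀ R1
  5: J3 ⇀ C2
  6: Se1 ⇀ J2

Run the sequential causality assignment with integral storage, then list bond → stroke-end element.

#6 stroke at J2  (Se1: effort source, stroke at far end)
#3 stroke at J1  (prefer integral on C1)
#5 stroke at J3  (prefer integral on C2)
#2 stroke at J2  (J3: last free bond brings flow in)
#1 stroke at TF1  (J2: last free bond brings flow in)
#0 stroke at J1  (TF TF1: opposite of bond 1)
#4 stroke at R1  (J1 needs exactly one f-in)

b0 |J1
b1 |TF1
b2 |J2
b3 |J1
b4 |R1
b5 |J3
b6 |J2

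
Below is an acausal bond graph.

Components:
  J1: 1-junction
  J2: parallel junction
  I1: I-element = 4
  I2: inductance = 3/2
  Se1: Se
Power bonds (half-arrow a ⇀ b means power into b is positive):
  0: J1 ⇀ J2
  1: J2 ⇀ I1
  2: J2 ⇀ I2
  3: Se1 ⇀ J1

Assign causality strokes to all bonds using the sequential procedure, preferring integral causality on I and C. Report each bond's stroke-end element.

β0 stroke at J2
β1 stroke at I1
β2 stroke at I2
β3 stroke at J1

β3 stroke→J1  (source Se1 imposes e)
β0 stroke→J2  (closing 1-jn rule on J1)
β1 stroke→I1  (common-e at J2 fixed by 0)
β2 stroke→I2  (J2: bond 0 brought effort, rest push out)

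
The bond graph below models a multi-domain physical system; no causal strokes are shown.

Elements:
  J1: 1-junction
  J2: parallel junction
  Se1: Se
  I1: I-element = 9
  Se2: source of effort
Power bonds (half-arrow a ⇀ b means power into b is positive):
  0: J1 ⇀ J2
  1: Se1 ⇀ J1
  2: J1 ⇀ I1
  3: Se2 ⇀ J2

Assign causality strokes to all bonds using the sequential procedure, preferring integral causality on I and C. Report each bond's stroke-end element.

bond 1 stroke→J1  (Se1 fixes effort; stroke away)
bond 3 stroke→J2  (Se2 (Se) sets effort on bond)
bond 0 stroke→J1  (J2 effort already set via bond 3)
bond 2 stroke→I1  (J1 needs exactly one f-in)

b0 stroke at J1
b1 stroke at J1
b2 stroke at I1
b3 stroke at J2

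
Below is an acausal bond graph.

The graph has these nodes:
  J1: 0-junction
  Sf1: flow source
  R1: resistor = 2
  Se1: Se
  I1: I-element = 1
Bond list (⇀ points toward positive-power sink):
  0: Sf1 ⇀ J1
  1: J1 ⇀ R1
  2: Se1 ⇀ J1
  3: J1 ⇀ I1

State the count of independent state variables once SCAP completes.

b0 stroke→Sf1  (source Sf1 imposes f)
b2 stroke→J1  (Se1: effort source, stroke at far end)
b1 stroke→R1  (J1 effort already set via bond 2)
b3 stroke→I1  (J1: bond 2 brought effort, rest push out)

1  (I1 all integral)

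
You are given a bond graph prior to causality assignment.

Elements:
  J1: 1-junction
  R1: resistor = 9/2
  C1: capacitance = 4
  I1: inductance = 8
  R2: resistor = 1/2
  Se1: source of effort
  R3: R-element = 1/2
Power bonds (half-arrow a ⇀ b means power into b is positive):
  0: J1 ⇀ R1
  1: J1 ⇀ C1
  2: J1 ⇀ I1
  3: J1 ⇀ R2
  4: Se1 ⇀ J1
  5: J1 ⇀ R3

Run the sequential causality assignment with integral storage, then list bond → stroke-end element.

bond 4 →J1  (Se1 fixes effort; stroke away)
bond 1 →J1  (prefer integral on C1)
bond 2 →I1  (prefer integral on I1)
bond 0 →J1  (J1: bond 2 brought flow, rest push out)
bond 3 →J1  (1-jn J1 has f-setter on 2)
bond 5 →J1  (1-jn J1 has f-setter on 2)

bond 0 stroke at J1
bond 1 stroke at J1
bond 2 stroke at I1
bond 3 stroke at J1
bond 4 stroke at J1
bond 5 stroke at J1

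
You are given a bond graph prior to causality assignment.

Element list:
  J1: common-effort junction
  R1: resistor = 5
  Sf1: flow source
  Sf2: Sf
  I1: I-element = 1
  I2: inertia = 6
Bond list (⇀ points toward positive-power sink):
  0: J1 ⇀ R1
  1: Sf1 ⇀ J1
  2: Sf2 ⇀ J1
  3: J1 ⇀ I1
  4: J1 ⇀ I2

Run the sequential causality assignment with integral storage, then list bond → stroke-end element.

b1 stroke at Sf1  (Sf1 fixes flow; stroke at Sf1)
b2 stroke at Sf2  (Sf2: flow source, stroke at near end)
b3 stroke at I1  (I1: I, integral causality)
b4 stroke at I2  (I2 outputs flow p/I2)
b0 stroke at J1  (J1: last free bond brings effort in)

b0 |J1
b1 |Sf1
b2 |Sf2
b3 |I1
b4 |I2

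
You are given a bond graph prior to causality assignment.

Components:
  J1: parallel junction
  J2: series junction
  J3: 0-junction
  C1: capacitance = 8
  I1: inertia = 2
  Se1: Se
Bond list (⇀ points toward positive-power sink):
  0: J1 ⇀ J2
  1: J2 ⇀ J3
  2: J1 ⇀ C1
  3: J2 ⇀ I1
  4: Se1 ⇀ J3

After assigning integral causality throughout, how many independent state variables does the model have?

bond 4 stroke at J3  (Se1 (Se) sets effort on bond)
bond 1 stroke at J2  (J3: bond 4 brought effort, rest push out)
bond 2 stroke at J1  (C1 integral (e out))
bond 0 stroke at J2  (J1 effort already set via bond 2)
bond 3 stroke at I1  (closing 1-jn rule on J2)

2  (C1, I1 all integral)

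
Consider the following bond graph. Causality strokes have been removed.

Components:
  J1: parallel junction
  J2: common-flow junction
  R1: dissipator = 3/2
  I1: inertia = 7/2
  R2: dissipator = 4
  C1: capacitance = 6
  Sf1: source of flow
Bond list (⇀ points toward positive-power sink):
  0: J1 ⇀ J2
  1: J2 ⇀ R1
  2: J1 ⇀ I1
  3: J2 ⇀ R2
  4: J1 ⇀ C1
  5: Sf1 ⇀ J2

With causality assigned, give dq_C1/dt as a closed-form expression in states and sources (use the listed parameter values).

dq_C1/dt = -F_Sf1 - 2*p_I1/7

bond 5 |Sf1  (source Sf1 imposes f)
bond 0 |J2  (1-jn J2 has f-setter on 5)
bond 1 |J2  (J2: bond 5 brought flow, rest push out)
bond 3 |J2  (J2 flow already set via bond 5)
bond 2 |I1  (prefer integral on I1)
bond 4 |J1  (closing 0-jn rule on J1)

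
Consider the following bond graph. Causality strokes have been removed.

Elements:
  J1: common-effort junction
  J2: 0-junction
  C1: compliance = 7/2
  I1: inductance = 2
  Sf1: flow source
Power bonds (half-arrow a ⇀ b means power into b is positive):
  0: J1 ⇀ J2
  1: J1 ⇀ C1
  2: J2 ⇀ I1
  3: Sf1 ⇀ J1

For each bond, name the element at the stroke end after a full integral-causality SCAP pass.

b3 stroke at Sf1  (Sf1 (Sf) sets flow on bond)
b1 stroke at J1  (C1 integral (e out))
b0 stroke at J2  (J1 effort already set via bond 1)
b2 stroke at I1  (J2: bond 0 brought effort, rest push out)

β0 →J2
β1 →J1
β2 →I1
β3 →Sf1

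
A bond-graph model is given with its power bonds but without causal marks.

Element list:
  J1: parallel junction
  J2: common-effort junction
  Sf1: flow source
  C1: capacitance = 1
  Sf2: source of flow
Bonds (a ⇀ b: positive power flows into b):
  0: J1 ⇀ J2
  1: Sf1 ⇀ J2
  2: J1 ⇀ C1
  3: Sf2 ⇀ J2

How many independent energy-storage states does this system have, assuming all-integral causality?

1  (C1 all integral)

bond 1 stroke at Sf1  (source Sf1 imposes f)
bond 3 stroke at Sf2  (Sf2 fixes flow; stroke at Sf2)
bond 0 stroke at J2  (only one effort-in slot at J2)
bond 2 stroke at J1  (only one effort-in slot at J1)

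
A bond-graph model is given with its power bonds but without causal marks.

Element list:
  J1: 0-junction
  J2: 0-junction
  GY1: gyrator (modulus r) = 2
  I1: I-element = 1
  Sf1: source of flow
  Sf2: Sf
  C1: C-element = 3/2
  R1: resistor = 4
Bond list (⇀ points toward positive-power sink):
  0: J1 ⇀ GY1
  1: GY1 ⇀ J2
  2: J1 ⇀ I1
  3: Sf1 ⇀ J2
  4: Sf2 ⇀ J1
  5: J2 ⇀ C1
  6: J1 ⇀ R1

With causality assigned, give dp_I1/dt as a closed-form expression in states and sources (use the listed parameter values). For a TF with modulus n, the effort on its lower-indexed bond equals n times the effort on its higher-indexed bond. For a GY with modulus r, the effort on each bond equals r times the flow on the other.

dp_I1/dt = 4*F_Sf2 - 4*p_I1 - 4*q_C1/3

#3 |Sf1  (Sf1 fixes flow; stroke at Sf1)
#4 |Sf2  (Sf2 fixes flow; stroke at Sf2)
#2 |I1  (I1 outputs flow p/I1)
#5 |J2  (C1 integral (e out))
#1 |GY1  (J2: bond 5 brought effort, rest push out)
#0 |GY1  (GY GY1: same side as bond 1)
#6 |J1  (J1: last free bond brings effort in)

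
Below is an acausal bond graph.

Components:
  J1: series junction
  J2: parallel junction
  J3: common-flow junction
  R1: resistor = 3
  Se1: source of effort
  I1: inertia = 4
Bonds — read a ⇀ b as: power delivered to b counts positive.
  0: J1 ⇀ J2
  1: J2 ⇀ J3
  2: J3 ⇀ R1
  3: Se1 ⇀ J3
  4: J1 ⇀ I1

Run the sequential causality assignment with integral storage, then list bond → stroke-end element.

β0 |J1
β1 |J2
β2 |J3
β3 |J3
β4 |I1

b3 |J3  (Se1 fixes effort; stroke away)
b4 |I1  (I1 integral (f out))
b0 |J1  (1-jn J1 has f-setter on 4)
b1 |J2  (J2: last free bond brings effort in)
b2 |J3  (J3 flow already set via bond 1)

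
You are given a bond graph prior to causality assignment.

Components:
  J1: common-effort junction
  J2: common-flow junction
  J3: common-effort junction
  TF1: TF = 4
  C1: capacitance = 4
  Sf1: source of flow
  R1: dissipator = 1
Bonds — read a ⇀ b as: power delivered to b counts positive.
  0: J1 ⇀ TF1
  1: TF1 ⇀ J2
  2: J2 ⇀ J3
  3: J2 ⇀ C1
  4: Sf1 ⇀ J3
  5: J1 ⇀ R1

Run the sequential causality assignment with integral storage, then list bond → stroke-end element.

b4 stroke→Sf1  (Sf1 (Sf) sets flow on bond)
b2 stroke→J3  (J3 needs exactly one e-in)
b1 stroke→J2  (common-f at J2 fixed by 2)
b3 stroke→J2  (common-f at J2 fixed by 2)
b0 stroke→TF1  (TF1 one-in-one-out from 1)
b5 stroke→J1  (only one effort-in slot at J1)

b0 |TF1
b1 |J2
b2 |J3
b3 |J2
b4 |Sf1
b5 |J1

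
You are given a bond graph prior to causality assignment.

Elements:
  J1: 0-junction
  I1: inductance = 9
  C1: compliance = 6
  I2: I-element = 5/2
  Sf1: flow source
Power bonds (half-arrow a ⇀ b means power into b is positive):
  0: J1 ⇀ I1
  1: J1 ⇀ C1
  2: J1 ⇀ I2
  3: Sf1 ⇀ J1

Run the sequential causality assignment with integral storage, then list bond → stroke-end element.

β0 stroke→I1
β1 stroke→J1
β2 stroke→I2
β3 stroke→Sf1

bond 3 stroke at Sf1  (Sf1: flow source, stroke at near end)
bond 0 stroke at I1  (prefer integral on I1)
bond 1 stroke at J1  (C1 outputs effort q/C1)
bond 2 stroke at I2  (0-jn J1 has e-setter on 1)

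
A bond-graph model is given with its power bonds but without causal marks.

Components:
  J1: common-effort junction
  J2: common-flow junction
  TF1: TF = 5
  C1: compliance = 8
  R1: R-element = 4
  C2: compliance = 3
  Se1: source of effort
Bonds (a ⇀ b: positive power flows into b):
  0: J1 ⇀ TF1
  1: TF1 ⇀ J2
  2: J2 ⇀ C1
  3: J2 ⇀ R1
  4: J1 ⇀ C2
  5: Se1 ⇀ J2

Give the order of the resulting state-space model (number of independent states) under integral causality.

#5 →J2  (Se1 (Se) sets effort on bond)
#2 →J2  (C1 integral (e out))
#4 →J1  (C2: C, integral causality)
#0 →TF1  (J1 effort already set via bond 4)
#1 →J2  (TF1: transformer flips bond 0)
#3 →R1  (J2: last free bond brings flow in)

2  (C1, C2 all integral)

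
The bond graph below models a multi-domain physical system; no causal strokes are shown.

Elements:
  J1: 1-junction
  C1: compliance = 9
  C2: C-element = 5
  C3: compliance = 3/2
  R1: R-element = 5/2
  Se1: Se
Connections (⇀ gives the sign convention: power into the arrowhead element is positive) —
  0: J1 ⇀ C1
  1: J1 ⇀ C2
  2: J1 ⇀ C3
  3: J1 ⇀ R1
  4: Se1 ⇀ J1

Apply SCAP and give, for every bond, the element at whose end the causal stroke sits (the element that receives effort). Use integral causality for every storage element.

b0 →J1
b1 →J1
b2 →J1
b3 →R1
b4 →J1

bond 4 stroke at J1  (source Se1 imposes e)
bond 0 stroke at J1  (C1 integral (e out))
bond 1 stroke at J1  (prefer integral on C2)
bond 2 stroke at J1  (C3 integral (e out))
bond 3 stroke at R1  (J1 needs exactly one f-in)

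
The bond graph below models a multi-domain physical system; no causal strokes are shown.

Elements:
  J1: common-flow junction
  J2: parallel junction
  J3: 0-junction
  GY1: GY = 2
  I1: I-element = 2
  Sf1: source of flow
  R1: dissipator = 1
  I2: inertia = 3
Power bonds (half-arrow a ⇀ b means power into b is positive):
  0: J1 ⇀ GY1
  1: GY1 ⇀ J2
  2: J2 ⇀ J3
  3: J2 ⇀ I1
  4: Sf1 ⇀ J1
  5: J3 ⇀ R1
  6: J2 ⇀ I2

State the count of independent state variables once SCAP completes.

2  (I1, I2 all integral)

β4 stroke at Sf1  (Sf1 (Sf) sets flow on bond)
β0 stroke at J1  (common-f at J1 fixed by 4)
β1 stroke at J2  (GY1: gyrator matches bond 0)
β2 stroke at J3  (J2: bond 1 brought effort, rest push out)
β3 stroke at I1  (J2 effort already set via bond 1)
β6 stroke at I2  (0-jn J2 has e-setter on 1)
β5 stroke at R1  (J3: bond 2 brought effort, rest push out)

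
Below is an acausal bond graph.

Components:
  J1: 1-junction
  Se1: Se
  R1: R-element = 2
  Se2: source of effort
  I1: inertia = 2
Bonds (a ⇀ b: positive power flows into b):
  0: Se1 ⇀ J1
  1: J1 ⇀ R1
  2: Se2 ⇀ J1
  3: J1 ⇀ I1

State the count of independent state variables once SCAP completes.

1  (I1 all integral)

β0 stroke at J1  (Se1 (Se) sets effort on bond)
β2 stroke at J1  (Se2 (Se) sets effort on bond)
β3 stroke at I1  (I1 outputs flow p/I1)
β1 stroke at J1  (J1 flow already set via bond 3)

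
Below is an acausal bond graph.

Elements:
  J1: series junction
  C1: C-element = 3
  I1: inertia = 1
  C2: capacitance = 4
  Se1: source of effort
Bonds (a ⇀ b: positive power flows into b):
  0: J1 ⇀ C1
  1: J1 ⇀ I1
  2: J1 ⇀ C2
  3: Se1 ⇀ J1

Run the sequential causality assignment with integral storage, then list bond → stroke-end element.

β3 stroke at J1  (Se1 fixes effort; stroke away)
β0 stroke at J1  (prefer integral on C1)
β1 stroke at I1  (prefer integral on I1)
β2 stroke at J1  (common-f at J1 fixed by 1)

#0 |J1
#1 |I1
#2 |J1
#3 |J1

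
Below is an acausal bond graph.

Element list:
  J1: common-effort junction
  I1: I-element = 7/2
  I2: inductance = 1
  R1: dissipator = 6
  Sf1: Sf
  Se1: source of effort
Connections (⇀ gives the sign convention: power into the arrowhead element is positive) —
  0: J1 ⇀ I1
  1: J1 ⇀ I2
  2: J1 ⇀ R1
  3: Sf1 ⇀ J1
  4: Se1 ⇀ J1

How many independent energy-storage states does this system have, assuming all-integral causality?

2  (I1, I2 all integral)

β3 stroke at Sf1  (Sf1: flow source, stroke at near end)
β4 stroke at J1  (source Se1 imposes e)
β0 stroke at I1  (common-e at J1 fixed by 4)
β1 stroke at I2  (J1 effort already set via bond 4)
β2 stroke at R1  (common-e at J1 fixed by 4)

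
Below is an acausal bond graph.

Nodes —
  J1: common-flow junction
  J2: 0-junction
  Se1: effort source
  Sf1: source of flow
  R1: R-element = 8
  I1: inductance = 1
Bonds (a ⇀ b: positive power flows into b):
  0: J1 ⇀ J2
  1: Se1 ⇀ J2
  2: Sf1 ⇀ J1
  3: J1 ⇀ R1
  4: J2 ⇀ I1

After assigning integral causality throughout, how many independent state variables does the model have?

#1 stroke→J2  (Se1 (Se) sets effort on bond)
#2 stroke→Sf1  (Sf1 fixes flow; stroke at Sf1)
#0 stroke→J1  (J1 flow already set via bond 2)
#3 stroke→J1  (J1 flow already set via bond 2)
#4 stroke→I1  (0-jn J2 has e-setter on 1)

1  (I1 all integral)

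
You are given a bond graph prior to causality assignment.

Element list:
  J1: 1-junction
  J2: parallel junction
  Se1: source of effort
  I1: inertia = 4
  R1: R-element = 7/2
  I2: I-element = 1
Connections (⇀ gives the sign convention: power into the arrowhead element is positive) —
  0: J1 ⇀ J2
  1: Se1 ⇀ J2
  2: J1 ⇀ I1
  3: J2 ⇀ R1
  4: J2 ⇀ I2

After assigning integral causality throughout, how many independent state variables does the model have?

2  (I1, I2 all integral)

b1 |J2  (source Se1 imposes e)
b0 |J1  (0-jn J2 has e-setter on 1)
b3 |R1  (J2: bond 1 brought effort, rest push out)
b4 |I2  (0-jn J2 has e-setter on 1)
b2 |I1  (J1: last free bond brings flow in)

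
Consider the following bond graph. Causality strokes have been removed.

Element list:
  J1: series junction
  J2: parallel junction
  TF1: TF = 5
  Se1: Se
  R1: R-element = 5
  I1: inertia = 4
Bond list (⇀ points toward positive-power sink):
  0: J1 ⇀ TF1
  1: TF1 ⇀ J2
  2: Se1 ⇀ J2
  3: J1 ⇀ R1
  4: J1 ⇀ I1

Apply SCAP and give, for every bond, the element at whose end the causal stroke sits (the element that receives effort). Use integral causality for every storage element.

#2 stroke at J2  (Se1 fixes effort; stroke away)
#1 stroke at TF1  (common-e at J2 fixed by 2)
#0 stroke at J1  (TF1 one-in-one-out from 1)
#4 stroke at I1  (I1 integral (f out))
#3 stroke at J1  (common-f at J1 fixed by 4)

#0 →J1
#1 →TF1
#2 →J2
#3 →J1
#4 →I1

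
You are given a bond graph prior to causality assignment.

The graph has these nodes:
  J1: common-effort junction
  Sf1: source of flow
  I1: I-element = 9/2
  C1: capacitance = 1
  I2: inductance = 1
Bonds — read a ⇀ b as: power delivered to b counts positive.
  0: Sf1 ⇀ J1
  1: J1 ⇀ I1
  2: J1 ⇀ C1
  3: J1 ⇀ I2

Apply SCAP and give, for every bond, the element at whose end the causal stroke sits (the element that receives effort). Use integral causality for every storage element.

#0 stroke at Sf1
#1 stroke at I1
#2 stroke at J1
#3 stroke at I2

β0 stroke→Sf1  (Sf1: flow source, stroke at near end)
β1 stroke→I1  (I1 integral (f out))
β2 stroke→J1  (C1 integral (e out))
β3 stroke→I2  (J1: bond 2 brought effort, rest push out)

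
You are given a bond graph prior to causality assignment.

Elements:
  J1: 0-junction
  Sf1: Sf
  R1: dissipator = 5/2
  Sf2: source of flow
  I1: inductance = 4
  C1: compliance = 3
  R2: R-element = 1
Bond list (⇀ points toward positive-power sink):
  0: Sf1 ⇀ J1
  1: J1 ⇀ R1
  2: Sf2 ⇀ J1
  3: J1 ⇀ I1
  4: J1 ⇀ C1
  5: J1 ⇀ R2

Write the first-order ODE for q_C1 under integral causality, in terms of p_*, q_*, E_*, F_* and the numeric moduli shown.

#0 stroke→Sf1  (Sf1 fixes flow; stroke at Sf1)
#2 stroke→Sf2  (Sf2: flow source, stroke at near end)
#3 stroke→I1  (I1 outputs flow p/I1)
#4 stroke→J1  (C1: C, integral causality)
#1 stroke→R1  (0-jn J1 has e-setter on 4)
#5 stroke→R2  (J1: bond 4 brought effort, rest push out)

dq_C1/dt = F_Sf1 + F_Sf2 - p_I1/4 - 7*q_C1/15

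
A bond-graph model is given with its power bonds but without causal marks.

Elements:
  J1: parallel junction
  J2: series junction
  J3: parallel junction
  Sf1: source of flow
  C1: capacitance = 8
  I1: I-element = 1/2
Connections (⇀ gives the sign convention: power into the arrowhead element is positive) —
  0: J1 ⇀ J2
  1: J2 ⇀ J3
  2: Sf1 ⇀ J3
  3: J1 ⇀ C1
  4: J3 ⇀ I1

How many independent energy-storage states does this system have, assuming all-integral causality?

2  (C1, I1 all integral)

bond 2 stroke at Sf1  (source Sf1 imposes f)
bond 3 stroke at J1  (C1 outputs effort q/C1)
bond 0 stroke at J2  (common-e at J1 fixed by 3)
bond 1 stroke at J3  (only one flow-in slot at J2)
bond 4 stroke at I1  (common-e at J3 fixed by 1)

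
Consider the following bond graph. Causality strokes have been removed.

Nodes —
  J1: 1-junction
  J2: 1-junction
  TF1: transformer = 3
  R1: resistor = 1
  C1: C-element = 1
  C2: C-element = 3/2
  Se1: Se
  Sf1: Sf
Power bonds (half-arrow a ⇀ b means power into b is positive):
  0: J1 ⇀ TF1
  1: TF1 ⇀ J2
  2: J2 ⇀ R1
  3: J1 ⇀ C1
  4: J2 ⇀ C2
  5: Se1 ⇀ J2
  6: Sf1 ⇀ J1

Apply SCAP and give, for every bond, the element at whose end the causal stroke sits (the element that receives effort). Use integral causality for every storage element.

b0 stroke at J1
b1 stroke at TF1
b2 stroke at J2
b3 stroke at J1
b4 stroke at J2
b5 stroke at J2
b6 stroke at Sf1

β5 →J2  (Se1: effort source, stroke at far end)
β6 →Sf1  (Sf1 fixes flow; stroke at Sf1)
β0 →J1  (J1: bond 6 brought flow, rest push out)
β3 →J1  (common-f at J1 fixed by 6)
β1 →TF1  (TF1: transformer flips bond 0)
β2 →J2  (common-f at J2 fixed by 1)
β4 →J2  (J2 flow already set via bond 1)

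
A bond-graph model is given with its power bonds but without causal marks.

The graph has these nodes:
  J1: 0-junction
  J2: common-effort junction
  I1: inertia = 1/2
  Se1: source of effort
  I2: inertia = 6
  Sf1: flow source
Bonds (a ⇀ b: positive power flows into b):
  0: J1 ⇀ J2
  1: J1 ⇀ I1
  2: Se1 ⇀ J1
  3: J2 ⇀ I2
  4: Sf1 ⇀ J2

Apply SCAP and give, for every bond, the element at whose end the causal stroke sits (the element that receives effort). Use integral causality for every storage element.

β2 |J1  (source Se1 imposes e)
β4 |Sf1  (Sf1 fixes flow; stroke at Sf1)
β0 |J2  (J1 effort already set via bond 2)
β1 |I1  (J1 effort already set via bond 2)
β3 |I2  (J2: bond 0 brought effort, rest push out)

b0 →J2
b1 →I1
b2 →J1
b3 →I2
b4 →Sf1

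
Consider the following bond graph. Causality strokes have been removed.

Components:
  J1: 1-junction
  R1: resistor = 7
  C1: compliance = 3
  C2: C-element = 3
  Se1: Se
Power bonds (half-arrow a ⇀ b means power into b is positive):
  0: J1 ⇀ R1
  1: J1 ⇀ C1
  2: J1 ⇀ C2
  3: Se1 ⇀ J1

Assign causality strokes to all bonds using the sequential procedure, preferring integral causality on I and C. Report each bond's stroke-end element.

#0 |R1
#1 |J1
#2 |J1
#3 |J1

#3 |J1  (source Se1 imposes e)
#1 |J1  (prefer integral on C1)
#2 |J1  (prefer integral on C2)
#0 |R1  (J1: last free bond brings flow in)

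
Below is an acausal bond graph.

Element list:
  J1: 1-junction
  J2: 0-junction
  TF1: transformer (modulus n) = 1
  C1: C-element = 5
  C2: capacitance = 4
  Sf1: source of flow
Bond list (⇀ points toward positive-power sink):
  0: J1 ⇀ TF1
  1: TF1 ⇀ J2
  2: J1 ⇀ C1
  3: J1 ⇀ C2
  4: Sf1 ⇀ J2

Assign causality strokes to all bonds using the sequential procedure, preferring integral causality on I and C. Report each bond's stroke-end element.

bond 0 stroke at TF1
bond 1 stroke at J2
bond 2 stroke at J1
bond 3 stroke at J1
bond 4 stroke at Sf1

β4 →Sf1  (Sf1 (Sf) sets flow on bond)
β1 →J2  (only one effort-in slot at J2)
β0 →TF1  (TF1: transformer flips bond 1)
β2 →J1  (J1 flow already set via bond 0)
β3 →J1  (J1: bond 0 brought flow, rest push out)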